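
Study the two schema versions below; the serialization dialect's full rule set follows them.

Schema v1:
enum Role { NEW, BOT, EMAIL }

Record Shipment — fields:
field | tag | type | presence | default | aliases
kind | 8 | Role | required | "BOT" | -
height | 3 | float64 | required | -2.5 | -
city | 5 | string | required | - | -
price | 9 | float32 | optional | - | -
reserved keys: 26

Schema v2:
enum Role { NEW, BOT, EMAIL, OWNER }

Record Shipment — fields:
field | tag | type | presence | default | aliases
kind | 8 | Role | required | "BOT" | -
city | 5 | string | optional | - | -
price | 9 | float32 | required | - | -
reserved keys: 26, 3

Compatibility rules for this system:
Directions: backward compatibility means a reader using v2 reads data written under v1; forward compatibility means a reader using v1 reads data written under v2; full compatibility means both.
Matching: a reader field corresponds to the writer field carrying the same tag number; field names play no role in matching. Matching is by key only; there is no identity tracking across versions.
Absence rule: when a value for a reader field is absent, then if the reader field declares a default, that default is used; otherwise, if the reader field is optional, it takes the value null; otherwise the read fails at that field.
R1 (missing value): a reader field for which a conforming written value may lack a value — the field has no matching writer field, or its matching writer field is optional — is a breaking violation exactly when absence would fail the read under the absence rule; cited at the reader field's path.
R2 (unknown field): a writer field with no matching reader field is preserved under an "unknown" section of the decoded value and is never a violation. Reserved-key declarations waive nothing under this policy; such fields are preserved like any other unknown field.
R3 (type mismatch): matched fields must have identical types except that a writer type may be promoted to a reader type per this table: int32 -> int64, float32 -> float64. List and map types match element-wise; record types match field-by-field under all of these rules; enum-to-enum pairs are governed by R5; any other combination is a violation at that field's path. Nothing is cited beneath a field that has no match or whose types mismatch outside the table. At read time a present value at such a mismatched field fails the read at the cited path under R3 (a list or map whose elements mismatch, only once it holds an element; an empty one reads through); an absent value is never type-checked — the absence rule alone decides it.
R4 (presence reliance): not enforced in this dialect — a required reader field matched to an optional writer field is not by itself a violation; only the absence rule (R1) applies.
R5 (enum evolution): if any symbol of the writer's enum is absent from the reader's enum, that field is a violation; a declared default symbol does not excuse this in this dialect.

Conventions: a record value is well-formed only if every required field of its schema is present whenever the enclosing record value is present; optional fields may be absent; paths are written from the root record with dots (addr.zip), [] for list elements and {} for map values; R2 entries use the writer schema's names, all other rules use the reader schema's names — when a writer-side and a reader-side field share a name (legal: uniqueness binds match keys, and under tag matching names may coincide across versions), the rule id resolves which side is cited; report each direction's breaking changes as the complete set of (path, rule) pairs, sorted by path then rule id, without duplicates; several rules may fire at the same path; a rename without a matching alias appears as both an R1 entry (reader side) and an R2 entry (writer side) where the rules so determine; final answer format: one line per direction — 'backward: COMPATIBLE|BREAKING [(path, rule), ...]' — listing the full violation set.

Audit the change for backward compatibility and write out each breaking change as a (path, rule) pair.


each type pair in Shipment: writer, then reader
checking backward for Shipment: reader v2 against writer v1:
  kind: Role -> Role, writer required; from kind
  city: string -> string, writer required; from city
  price: float32 -> float32, writer optional; from price
  height (writer side), unknown to reader
  rule R1 violated at price
  => backward verdict for Shipment: BREAKING, 1 violation(s)
remaining Shipment differences; none change what is asked:
  enum Role (field kind in record Shipment): symbol OWNER added -> matters only for Shipment's forward compatibility — outside the asked direction
  field city in record Shipment: required changed to optional -> matters only for Shipment's forward compatibility — outside the asked direction
  removed field height from record Shipment (its key 3 joins the reserved list) -> no rule fires on it in Shipment's dialect; the asked verdict holds

backward: BREAKING [(price, R1)]


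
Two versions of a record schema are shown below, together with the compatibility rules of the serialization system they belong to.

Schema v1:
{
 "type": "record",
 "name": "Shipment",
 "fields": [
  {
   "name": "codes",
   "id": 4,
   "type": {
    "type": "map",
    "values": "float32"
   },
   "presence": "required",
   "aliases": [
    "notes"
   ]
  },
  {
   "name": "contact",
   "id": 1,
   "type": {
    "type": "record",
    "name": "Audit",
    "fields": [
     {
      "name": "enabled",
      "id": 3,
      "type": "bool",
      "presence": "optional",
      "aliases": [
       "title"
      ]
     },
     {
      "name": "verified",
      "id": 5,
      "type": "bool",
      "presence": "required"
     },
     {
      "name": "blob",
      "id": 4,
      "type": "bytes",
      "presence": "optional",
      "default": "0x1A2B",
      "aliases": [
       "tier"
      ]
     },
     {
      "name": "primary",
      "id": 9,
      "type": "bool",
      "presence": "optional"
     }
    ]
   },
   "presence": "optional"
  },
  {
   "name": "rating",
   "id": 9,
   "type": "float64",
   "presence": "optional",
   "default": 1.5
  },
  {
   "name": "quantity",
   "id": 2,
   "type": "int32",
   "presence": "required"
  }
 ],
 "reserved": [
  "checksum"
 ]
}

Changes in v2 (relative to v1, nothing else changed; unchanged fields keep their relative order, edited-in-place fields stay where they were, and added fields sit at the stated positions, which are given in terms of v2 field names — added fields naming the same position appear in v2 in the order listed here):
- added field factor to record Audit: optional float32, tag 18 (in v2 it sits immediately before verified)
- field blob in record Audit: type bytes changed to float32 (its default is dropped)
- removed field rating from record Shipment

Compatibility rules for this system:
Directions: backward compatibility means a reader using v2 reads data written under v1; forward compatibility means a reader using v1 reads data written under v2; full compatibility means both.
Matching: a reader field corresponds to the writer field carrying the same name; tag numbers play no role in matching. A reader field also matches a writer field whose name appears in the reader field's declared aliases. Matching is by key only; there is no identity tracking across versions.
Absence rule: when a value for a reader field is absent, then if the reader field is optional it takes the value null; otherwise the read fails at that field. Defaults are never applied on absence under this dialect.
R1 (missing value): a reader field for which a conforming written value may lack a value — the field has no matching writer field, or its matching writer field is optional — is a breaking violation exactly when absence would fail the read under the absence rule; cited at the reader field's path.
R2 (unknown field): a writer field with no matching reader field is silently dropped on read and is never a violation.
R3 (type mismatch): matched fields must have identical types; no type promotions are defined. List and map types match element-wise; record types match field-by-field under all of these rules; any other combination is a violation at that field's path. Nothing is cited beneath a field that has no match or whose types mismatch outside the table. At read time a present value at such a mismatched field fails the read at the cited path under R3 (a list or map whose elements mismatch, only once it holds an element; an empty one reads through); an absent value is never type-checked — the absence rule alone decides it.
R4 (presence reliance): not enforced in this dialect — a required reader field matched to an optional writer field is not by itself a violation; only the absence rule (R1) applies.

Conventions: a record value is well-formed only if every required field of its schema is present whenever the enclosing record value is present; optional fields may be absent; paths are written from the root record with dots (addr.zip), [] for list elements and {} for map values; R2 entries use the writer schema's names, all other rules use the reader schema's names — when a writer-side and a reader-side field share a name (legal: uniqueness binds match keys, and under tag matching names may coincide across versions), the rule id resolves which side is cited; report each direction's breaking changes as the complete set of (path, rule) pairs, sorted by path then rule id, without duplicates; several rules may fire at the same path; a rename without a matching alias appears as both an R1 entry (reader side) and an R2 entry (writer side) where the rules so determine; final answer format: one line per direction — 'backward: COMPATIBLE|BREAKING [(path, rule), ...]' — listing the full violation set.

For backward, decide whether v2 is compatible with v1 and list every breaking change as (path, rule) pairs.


backward: BREAKING [(contact.blob, R3)]

the writer's type comes first in each Shipment pair
backward on Shipment — v2 reading data written by v1:
  codes: paired with writer codes (map<string, float32> -> map<string, float32>; writer required)
  contact: paired with writer contact (Audit -> Audit; writer optional)
  quantity: paired with writer quantity (int32 -> int32; writer required)
  writer field rating has no reader counterpart
  contact.enabled: paired with writer contact.enabled (bool -> bool; writer optional)
  no writer field matches reader contact.factor
  contact.verified: paired with writer contact.verified (bool -> bool; writer required)
  contact.blob: paired with writer contact.blob (bytes -> float32; writer optional)
  contact.primary: paired with writer contact.primary (bool -> bool; writer optional)
  violation R3 at contact.blob
  => backward: BREAKING (1)
ruling out the remaining Shipment differences:
  added field factor to record Audit: optional float32, tag 18 (in v2 it sits immediately before verified) -> triggers nothing under Shipment's printed rules — same verdict
  removed field rating from record Shipment -> triggers nothing under Shipment's printed rules — same verdict


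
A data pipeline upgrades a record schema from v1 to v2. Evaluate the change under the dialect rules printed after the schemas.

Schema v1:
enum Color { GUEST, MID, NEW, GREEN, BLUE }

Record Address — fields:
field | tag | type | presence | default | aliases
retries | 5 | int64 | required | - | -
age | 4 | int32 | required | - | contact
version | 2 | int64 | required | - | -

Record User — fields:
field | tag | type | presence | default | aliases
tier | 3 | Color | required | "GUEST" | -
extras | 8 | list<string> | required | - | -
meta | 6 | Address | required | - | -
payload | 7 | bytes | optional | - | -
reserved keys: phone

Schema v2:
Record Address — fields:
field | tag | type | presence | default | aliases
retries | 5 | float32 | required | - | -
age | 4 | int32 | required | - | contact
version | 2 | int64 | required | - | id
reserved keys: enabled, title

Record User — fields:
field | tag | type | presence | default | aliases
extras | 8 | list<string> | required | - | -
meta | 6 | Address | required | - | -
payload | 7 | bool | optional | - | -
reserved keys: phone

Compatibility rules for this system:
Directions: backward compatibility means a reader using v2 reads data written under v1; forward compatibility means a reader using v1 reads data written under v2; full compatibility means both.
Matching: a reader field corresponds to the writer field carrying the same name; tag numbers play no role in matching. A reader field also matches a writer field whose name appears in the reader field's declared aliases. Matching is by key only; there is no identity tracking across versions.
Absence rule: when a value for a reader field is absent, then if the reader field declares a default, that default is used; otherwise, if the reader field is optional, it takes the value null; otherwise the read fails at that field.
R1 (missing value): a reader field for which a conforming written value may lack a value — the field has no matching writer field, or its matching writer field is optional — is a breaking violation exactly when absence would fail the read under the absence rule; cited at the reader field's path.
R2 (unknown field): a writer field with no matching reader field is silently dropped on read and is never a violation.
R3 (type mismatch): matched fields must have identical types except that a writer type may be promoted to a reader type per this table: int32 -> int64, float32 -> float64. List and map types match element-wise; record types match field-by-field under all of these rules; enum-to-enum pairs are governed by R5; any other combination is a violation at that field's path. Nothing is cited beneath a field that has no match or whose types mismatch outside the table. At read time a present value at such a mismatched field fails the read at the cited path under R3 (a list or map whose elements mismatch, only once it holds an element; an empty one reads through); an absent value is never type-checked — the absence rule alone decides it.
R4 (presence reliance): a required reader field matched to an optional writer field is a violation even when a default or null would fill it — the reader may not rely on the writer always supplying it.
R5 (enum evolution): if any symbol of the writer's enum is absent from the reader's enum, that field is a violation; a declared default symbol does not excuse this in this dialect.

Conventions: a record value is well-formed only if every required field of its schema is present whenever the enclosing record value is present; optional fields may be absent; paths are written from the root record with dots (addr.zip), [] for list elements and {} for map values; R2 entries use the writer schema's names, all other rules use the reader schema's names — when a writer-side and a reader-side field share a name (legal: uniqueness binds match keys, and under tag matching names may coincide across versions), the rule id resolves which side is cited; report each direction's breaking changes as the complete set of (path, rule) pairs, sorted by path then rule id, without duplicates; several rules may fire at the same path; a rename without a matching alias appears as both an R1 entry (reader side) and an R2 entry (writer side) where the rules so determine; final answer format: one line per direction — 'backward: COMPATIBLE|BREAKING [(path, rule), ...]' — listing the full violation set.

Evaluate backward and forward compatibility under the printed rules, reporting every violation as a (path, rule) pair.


backward: BREAKING [(meta.retries, R3), (payload, R3)]; forward: BREAKING [(meta.retries, R3), (payload, R3)]

in User below, arrows point writer -> reader
backward for User (reader v2, writer v1):
  extras: list<string> -> list<string>, writer required; from extras
  meta: Address -> Address, writer required; from meta
  payload: bytes -> bool, writer optional; from payload
  leftover writer field: tier
  meta.retries: int64 -> float32, writer required; from meta.retries
  meta.age: int32 -> int32, writer required; from meta.age
  meta.version: int64 -> int64, writer required; from meta.version
  violation R3 at meta.retries
  violation R3 at payload
  => 2 violation(s): backward is BREAKING for User
forward for User (reader v1, writer v2):
  tier has no writer counterpart
  extras: list<string> -> list<string>, writer required; from extras
  meta: Address -> Address, writer required; from meta
  payload: bool -> bytes, writer optional; from payload
  meta.retries: float32 -> int64, writer required; from meta.retries
  meta.age: int32 -> int32, writer required; from meta.age
  meta.version: int64 -> int64, writer required; from meta.version
  violation R3 at meta.retries
  violation R3 at payload
  => 2 violation(s): forward is BREAKING for User


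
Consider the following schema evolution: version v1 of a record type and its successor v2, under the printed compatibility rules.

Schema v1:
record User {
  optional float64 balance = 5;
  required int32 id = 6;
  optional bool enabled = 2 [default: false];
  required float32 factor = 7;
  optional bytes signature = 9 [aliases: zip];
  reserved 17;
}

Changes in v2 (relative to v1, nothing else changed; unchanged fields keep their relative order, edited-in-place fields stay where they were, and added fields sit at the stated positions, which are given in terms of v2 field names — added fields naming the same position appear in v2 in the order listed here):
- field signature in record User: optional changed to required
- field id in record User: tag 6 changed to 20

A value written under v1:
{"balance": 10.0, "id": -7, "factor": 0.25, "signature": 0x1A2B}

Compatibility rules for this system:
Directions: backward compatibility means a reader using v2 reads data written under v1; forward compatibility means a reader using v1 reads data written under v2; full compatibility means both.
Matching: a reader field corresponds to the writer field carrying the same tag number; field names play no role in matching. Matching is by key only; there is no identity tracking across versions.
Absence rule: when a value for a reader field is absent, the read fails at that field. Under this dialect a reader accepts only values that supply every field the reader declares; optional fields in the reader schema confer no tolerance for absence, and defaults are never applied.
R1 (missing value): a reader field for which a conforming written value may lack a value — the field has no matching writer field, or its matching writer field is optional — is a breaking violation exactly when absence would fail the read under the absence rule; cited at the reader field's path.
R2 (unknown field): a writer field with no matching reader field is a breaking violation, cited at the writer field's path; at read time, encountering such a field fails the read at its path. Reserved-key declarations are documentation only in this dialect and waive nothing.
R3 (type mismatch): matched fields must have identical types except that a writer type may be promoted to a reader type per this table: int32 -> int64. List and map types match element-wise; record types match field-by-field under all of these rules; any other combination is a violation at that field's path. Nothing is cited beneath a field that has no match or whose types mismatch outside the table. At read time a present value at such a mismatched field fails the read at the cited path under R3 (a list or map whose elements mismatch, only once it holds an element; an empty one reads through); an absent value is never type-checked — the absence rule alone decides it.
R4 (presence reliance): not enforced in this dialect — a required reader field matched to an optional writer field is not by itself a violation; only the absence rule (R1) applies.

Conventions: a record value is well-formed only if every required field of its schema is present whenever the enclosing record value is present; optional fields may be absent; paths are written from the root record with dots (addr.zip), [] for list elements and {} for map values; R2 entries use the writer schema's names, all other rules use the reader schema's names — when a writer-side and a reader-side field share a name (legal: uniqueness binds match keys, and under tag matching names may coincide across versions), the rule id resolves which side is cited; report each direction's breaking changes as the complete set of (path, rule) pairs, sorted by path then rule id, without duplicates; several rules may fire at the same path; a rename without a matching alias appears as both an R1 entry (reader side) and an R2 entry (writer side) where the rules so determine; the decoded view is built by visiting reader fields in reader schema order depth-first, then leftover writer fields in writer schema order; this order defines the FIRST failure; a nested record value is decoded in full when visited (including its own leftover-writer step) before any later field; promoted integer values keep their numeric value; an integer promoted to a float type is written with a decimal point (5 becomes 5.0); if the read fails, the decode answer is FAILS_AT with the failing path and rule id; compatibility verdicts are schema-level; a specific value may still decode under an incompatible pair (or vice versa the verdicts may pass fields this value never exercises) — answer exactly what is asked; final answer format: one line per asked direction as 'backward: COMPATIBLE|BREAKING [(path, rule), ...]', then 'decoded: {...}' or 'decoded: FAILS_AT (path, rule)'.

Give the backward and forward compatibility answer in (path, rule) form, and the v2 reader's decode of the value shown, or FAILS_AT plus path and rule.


backward: BREAKING [(balance, R1), (enabled, R1), (id, R1), (id, R2), (signature, R1)]; forward: BREAKING [(balance, R1), (enabled, R1), (id, R1), (id, R2)]; decoded: FAILS_AT (id, R1)

in User below, arrows point writer -> reader
backward pass over User, reader schema v2, writer schema v1:
  balance: float64 -> float64, writer optional; from balance
  id has no writer counterpart
  enabled: bool -> bool, writer optional; from enabled
  factor: float32 -> float32, writer required; from factor
  signature: bytes -> bytes, writer optional; from signature
  writer id: unknown to reader
  rule R1 violated at balance
  rule R1 violated at enabled
  rule R1 violated at id
  rule R2 violated at id
  rule R1 violated at signature
  backward on User therefore BREAKING (5)
forward pass over User, reader schema v1, writer schema v2:
  balance: float64 -> float64, writer optional; from balance
  id has no writer counterpart
  enabled: bool -> bool, writer optional; from enabled
  factor: float32 -> float32, writer required; from factor
  signature: bytes -> bytes, writer required; from signature
  writer id: unknown to reader
  rule R1 violated at balance
  rule R1 violated at enabled
  rule R1 violated at id
  rule R2 violated at id
  forward on User therefore BREAKING (4)
decoding the User value with the v2 reader:
  balance := 10.0
  read fails at id under R1 (no fill)
  => FAILS_AT (id, R1)


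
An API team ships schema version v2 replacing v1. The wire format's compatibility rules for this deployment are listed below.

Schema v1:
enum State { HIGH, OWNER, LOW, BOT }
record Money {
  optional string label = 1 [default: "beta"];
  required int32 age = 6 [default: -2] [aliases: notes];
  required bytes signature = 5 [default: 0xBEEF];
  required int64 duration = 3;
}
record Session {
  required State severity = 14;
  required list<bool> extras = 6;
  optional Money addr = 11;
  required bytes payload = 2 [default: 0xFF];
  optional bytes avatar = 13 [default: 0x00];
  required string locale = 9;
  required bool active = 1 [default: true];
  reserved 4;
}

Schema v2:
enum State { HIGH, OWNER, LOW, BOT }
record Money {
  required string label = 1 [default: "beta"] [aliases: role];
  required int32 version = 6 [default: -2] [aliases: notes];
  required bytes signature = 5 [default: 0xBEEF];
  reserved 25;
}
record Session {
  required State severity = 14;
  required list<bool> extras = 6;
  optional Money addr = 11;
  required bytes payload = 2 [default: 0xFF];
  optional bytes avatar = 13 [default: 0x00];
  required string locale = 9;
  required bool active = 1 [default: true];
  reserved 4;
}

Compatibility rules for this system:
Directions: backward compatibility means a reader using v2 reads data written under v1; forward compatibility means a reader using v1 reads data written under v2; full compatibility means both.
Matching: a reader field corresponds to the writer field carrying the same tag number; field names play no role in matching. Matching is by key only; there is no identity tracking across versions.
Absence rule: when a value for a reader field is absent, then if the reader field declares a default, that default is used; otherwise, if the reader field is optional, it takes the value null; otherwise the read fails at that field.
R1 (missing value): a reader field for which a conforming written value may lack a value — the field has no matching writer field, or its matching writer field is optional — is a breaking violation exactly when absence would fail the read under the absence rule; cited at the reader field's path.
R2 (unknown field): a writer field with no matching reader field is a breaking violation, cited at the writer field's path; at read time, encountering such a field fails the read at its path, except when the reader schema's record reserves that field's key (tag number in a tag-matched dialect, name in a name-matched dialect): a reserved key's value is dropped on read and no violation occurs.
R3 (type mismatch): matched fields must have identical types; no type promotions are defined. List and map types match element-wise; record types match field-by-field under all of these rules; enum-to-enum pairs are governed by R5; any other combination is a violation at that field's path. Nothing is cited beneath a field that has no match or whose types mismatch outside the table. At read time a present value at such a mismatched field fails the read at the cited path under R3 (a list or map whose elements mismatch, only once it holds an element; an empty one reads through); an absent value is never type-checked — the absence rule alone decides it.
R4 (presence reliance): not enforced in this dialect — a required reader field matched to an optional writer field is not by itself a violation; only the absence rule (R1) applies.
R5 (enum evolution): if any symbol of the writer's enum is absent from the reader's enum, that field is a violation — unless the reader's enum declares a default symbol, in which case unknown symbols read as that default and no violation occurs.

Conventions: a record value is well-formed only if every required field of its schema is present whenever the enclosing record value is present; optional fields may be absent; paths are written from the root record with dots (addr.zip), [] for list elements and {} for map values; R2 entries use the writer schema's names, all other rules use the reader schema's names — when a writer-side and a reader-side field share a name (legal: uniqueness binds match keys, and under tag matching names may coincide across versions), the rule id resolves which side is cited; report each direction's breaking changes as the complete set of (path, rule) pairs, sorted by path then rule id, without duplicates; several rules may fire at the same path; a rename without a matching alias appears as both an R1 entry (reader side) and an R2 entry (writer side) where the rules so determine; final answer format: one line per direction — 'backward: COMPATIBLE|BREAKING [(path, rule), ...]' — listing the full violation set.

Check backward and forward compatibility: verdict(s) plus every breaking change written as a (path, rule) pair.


the writer's type comes first in each Session pair
backward analysis of Session with v2 as reader and v1 as writer:
  severity: State -> State, writer required; from severity
  extras: list<bool> -> list<bool>, writer required; from extras
  addr: Money -> Money, writer optional; from addr
  payload: bytes -> bytes, writer required; from payload
  avatar: bytes -> bytes, writer optional; from avatar
  locale: string -> string, writer required; from locale
  active: bool -> bool, writer required; from active
  addr.label: string -> string, writer optional; from addr.label
  addr.version: int32 -> int32, writer required; from addr.age
  addr.signature: bytes -> bytes, writer required; from addr.signature
  writer field addr.duration has no reader counterpart
  rule R2 violated at addr.duration
  backward on Session therefore BREAKING (1)
forward analysis of Session with v1 as reader and v2 as writer:
  severity: State -> State, writer required; from severity
  extras: list<bool> -> list<bool>, writer required; from extras
  addr: Money -> Money, writer optional; from addr
  payload: bytes -> bytes, writer required; from payload
  avatar: bytes -> bytes, writer optional; from avatar
  locale: string -> string, writer required; from locale
  active: bool -> bool, writer required; from active
  addr.label: string -> string, writer required; from addr.label
  addr.age: int32 -> int32, writer required; from addr.version
  addr.signature: bytes -> bytes, writer required; from addr.signature
  addr.duration: no writer-side match
  rule R1 violated at addr.duration
  forward on Session therefore BREAKING (1)

backward: BREAKING [(addr.duration, R2)]; forward: BREAKING [(addr.duration, R1)]


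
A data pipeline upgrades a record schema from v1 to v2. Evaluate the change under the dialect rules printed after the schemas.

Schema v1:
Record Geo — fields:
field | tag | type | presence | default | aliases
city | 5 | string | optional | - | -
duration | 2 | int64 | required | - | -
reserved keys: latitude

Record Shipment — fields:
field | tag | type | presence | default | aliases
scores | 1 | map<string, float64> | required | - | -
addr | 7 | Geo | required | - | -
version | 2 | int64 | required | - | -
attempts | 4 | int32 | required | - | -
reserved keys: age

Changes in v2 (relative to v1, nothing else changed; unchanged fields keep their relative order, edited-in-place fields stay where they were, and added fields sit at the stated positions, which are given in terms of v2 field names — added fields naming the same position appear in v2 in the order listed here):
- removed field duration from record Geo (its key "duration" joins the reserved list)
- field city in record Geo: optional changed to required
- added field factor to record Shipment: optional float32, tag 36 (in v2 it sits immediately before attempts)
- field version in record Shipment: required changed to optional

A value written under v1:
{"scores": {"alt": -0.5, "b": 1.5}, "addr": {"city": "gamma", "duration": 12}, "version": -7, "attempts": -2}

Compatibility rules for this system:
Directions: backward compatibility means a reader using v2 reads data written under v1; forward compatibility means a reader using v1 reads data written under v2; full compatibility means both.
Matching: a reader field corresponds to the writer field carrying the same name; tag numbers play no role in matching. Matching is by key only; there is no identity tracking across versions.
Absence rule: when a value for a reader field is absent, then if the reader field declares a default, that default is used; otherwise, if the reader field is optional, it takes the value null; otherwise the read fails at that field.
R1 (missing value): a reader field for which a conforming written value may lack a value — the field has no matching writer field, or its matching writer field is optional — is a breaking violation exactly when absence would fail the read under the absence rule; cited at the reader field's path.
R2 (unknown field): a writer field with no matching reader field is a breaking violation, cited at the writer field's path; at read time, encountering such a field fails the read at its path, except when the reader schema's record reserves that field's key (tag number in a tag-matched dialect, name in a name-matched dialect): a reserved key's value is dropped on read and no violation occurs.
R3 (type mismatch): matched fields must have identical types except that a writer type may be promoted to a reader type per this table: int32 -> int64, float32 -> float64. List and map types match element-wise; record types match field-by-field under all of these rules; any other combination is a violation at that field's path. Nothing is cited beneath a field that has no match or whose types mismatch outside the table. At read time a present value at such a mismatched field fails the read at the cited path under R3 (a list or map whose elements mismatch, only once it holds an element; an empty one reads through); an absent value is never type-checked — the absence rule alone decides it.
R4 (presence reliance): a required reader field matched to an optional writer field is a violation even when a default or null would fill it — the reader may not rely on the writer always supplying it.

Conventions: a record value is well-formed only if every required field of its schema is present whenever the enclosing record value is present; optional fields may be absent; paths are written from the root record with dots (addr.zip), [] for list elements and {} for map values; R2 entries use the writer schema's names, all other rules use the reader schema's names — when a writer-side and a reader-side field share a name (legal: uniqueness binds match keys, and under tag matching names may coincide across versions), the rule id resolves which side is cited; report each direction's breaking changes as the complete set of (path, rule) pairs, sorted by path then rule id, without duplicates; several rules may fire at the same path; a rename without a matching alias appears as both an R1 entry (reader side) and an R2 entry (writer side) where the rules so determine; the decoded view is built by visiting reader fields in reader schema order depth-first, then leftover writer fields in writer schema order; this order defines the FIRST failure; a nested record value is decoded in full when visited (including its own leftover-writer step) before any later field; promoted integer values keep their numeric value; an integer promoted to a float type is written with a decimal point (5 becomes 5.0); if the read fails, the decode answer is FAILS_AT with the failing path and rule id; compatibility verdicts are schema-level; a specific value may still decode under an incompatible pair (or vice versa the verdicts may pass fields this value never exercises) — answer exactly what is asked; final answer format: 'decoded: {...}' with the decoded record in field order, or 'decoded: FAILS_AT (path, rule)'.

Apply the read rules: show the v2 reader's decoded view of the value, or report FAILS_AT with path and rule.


arrows below run writer -> reader for Shipment
decode walk for Shipment under reader schema v2:
  scores := {"alt": -0.5, "b": 1.5}
  addr.city := "gamma"
  writer addr.duration: reserved -> dropped
  version := -7
  factor := null (not supplied -> null)
  attempts := -2
  => decoded: {"scores": {"alt": -0.5, "b": 1.5}, "addr": {"city": "gamma"}, "version": -7, "factor": null, "attempts": -2}
diffs on Shipment not affecting the asked answer:
  field city in record Geo: optional changed to required -> affects the rule determinations only; this particular Shipment value decodes identically
  field version in record Shipment: required changed to optional -> affects the rule determinations only; this particular Shipment value decodes identically

decoded: {"scores": {"alt": -0.5, "b": 1.5}, "addr": {"city": "gamma"}, "version": -7, "factor": null, "attempts": -2}


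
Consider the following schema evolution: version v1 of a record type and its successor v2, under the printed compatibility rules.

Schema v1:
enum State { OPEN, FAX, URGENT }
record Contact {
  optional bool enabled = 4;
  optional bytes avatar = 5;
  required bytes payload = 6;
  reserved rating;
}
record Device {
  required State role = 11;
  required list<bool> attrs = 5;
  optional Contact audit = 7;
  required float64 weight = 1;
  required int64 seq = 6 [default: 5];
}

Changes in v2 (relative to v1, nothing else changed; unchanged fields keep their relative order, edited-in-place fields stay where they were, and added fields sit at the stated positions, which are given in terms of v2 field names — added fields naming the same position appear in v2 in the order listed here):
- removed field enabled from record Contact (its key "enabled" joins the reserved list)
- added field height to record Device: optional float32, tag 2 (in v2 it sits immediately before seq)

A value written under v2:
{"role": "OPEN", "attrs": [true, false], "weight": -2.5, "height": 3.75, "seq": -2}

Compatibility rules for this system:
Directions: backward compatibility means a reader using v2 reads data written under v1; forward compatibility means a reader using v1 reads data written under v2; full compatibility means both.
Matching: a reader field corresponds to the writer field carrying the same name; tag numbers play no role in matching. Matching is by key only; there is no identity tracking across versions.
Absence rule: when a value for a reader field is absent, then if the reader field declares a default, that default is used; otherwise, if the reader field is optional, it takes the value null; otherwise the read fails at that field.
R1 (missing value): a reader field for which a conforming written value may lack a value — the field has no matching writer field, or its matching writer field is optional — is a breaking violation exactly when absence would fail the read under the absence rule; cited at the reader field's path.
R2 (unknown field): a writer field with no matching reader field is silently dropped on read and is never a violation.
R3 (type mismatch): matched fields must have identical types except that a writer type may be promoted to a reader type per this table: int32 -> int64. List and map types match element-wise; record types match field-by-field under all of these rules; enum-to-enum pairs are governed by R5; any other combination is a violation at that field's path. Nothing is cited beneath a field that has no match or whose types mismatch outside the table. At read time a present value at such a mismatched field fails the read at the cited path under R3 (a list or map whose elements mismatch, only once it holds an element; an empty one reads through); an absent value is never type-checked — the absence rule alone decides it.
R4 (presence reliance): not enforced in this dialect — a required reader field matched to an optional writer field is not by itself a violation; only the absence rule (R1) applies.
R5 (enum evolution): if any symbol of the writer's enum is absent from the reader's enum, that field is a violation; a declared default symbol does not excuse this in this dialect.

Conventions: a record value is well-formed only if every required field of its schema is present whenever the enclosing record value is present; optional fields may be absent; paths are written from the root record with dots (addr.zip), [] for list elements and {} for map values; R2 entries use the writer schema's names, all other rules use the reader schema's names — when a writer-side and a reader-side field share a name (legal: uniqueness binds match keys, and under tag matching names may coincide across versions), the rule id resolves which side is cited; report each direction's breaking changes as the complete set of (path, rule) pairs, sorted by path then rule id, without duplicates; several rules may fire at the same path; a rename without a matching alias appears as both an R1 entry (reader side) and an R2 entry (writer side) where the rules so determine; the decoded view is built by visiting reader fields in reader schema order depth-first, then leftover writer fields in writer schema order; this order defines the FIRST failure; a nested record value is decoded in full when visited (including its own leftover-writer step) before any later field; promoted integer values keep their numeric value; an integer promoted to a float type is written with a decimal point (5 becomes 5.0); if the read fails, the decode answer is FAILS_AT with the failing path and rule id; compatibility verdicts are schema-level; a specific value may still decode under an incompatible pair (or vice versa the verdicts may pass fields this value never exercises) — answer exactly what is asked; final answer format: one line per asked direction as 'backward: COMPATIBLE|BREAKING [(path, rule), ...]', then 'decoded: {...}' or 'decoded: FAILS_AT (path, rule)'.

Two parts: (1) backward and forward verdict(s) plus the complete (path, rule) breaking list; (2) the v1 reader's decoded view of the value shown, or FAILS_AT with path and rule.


in Device below, arrows point writer -> reader
backward analysis of Device with v2 as reader and v1 as writer:
  role: paired with writer role (State -> State; writer required)
  attrs: paired with writer attrs (list<bool> -> list<bool>; writer required)
  audit: paired with writer audit (Contact -> Contact; writer optional)
  weight: paired with writer weight (float64 -> float64; writer required)
  height: no writer-side match
  seq: paired with writer seq (int64 -> int64; writer required)
  audit.avatar: paired with writer audit.avatar (bytes -> bytes; writer optional)
  audit.payload: paired with writer audit.payload (bytes -> bytes; writer required)
  leftover writer field: audit.enabled
  => backward verdict for Device: COMPATIBLE, no violations
forward analysis of Device with v1 as reader and v2 as writer:
  role: paired with writer role (State -> State; writer required)
  attrs: paired with writer attrs (list<bool> -> list<bool>; writer required)
  audit: paired with writer audit (Contact -> Contact; writer optional)
  weight: paired with writer weight (float64 -> float64; writer required)
  seq: paired with writer seq (int64 -> int64; writer required)
  leftover writer field: height
  audit.enabled: no writer-side match
  audit.avatar: paired with writer audit.avatar (bytes -> bytes; writer optional)
  audit.payload: paired with writer audit.payload (bytes -> bytes; writer required)
  => forward verdict for Device: COMPATIBLE, no violations
decode (reader v1):
  role := "OPEN"
  attrs := [true, false]
  audit := null (not supplied -> null)
  weight := -2.5
  seq := -2
  writer height: unmatched, discarded
  => decoded: {"role": "OPEN", "attrs": [true, false], "audit": null, "weight": -2.5, "seq": -2}

backward: COMPATIBLE []; forward: COMPATIBLE []; decoded: {"role": "OPEN", "attrs": [true, false], "audit": null, "weight": -2.5, "seq": -2}
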